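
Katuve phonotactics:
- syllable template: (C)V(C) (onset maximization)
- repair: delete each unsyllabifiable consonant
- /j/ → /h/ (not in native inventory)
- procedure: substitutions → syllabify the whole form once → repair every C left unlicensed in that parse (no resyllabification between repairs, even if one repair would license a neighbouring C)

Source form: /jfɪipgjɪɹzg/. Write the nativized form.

Substitution: /j/ → /h/, giving /hfɪipghɪɹzg/.
Under (C)V(C), the unsyllabifiable consonants are /h/, /g/, /z/, /g/ (at most one coda consonant is licensed; onsets are limited to one consonant).
Deletion applies to /h/, /g/, /z/, /g/.

fɪiphɪɹ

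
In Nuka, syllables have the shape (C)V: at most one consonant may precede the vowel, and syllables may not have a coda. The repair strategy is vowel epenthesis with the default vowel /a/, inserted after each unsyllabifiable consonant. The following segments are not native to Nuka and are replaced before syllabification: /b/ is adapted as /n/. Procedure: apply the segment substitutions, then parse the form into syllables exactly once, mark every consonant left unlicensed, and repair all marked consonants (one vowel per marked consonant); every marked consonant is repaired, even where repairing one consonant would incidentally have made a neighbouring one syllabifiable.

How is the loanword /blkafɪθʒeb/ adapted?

nalakafɪθaʒena

Substitution: /b/ → /n/, giving /nlkafɪθʒen/.
Under (C)V, the unsyllabifiable consonants are /n/, /l/, /θ/, /n/ (no codas are permitted; onsets are limited to one consonant).
Epenthesis after each stranded consonant: /n/ → /na/, /l/ → /la/, /θ/ → /θa/, /n/ → /na/.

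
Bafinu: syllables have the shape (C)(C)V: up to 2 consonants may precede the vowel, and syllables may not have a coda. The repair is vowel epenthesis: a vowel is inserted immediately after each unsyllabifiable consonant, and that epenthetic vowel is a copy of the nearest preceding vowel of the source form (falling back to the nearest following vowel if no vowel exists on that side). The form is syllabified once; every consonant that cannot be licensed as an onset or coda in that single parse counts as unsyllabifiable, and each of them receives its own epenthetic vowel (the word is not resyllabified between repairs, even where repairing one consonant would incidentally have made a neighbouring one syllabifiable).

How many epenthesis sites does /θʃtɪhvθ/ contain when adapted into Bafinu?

4

The unsyllabifiable consonants are /θ/, /h/, /v/, /θ/; each receives one epenthetic vowel.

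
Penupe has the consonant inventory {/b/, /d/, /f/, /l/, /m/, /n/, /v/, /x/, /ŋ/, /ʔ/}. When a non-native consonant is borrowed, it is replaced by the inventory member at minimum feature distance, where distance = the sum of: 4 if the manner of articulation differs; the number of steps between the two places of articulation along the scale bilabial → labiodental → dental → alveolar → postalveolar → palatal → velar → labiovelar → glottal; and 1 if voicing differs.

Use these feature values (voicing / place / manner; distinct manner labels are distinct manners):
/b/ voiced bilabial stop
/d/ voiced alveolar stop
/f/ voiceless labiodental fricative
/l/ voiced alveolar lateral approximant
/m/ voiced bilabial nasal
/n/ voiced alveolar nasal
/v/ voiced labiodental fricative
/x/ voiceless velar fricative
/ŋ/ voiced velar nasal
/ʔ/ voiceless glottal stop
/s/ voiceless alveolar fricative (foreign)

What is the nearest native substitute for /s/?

f

/f/ is closest: same manner (fricative), place distance 2 (alveolar→labiodental), same voicing; total 2. Next closest is /v/ at distance 3.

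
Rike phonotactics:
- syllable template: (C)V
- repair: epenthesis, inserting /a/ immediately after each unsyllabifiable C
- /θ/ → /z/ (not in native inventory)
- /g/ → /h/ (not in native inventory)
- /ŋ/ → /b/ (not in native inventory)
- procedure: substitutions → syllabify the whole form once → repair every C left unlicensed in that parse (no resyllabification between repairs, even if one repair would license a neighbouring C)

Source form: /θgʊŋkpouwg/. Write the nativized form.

Substitution: /θ/ → /z/, /g/ → /h/, /ŋ/ → /b/, giving /zhʊbkpouwh/.
The consonants /z/, /b/, /k/, /w/, /h/ cannot be parsed into a legal (C)V syllable (no codas are permitted; onsets are limited to one consonant).
Epenthesis after each stranded consonant: /z/ → /za/, /b/ → /ba/, /k/ → /ka/, /w/ → /wa/, /h/ → /ha/.

zahʊbakapouwaha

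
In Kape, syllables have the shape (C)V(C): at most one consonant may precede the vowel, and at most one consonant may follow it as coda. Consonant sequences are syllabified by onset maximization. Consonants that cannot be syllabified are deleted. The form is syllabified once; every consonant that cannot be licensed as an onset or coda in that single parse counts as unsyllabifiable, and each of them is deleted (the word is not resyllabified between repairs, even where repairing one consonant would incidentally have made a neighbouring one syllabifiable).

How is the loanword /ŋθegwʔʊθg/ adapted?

Syllabifying with onset maximization leaves /ŋ/, /w/, /g/ stranded (at most one coda consonant is licensed; onsets are limited to one consonant).
Each unlicensed consonant is deleted: /ŋ/, /w/, /g/.

θegʔʊθ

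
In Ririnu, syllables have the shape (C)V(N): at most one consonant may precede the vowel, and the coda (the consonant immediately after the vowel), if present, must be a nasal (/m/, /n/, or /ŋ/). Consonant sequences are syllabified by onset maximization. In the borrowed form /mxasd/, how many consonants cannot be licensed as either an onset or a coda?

Under (C)V(N), the unsyllabifiable consonants are /m/, /s/, /d/ (only a nasal (/m/, /n/, or /ŋ/) is licensed in coda position; onsets are limited to one consonant).

3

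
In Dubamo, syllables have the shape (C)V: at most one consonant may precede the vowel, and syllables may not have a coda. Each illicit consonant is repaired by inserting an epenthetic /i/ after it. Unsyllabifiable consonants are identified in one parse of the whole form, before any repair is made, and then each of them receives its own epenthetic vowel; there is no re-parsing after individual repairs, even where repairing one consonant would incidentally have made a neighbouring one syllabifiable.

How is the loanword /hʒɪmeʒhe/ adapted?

hiʒɪmeʒihe

Syllabifying with onset maximization leaves /h/, /ʒ/ stranded (no codas are permitted; onsets are limited to one consonant).
Each unlicensed consonant becomes the onset of a new syllable: /h/ → /hi/, /ʒ/ → /ʒi/.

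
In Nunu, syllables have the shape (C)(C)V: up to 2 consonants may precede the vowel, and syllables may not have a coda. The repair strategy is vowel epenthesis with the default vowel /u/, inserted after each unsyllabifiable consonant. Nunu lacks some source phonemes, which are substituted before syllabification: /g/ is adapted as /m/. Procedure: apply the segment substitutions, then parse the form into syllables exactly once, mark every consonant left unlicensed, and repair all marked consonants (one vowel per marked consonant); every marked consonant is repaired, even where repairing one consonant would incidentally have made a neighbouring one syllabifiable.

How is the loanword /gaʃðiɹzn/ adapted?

maʃðiɹuzunu

Substitution: /g/ → /m/, giving /maʃðiɹzn/.
Under (C)(C)V, the unsyllabifiable consonants are /ɹ/, /z/, /n/ (no codas are permitted; onsets may contain at most 2 consonants).
Each unlicensed consonant becomes the onset of a new syllable: /ɹ/ → /ɹu/, /z/ → /zu/, /n/ → /nu/.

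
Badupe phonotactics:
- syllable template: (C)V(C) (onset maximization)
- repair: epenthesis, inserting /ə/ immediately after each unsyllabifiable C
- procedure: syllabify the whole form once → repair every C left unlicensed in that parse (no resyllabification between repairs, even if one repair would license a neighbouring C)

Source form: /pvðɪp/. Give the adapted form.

pəvəðɪp

The consonants /p/, /v/ cannot be parsed into a legal (C)V(C) syllable (at most one coda consonant is licensed; onsets are limited to one consonant).
Epenthesis after each stranded consonant: /p/ → /pə/, /v/ → /və/.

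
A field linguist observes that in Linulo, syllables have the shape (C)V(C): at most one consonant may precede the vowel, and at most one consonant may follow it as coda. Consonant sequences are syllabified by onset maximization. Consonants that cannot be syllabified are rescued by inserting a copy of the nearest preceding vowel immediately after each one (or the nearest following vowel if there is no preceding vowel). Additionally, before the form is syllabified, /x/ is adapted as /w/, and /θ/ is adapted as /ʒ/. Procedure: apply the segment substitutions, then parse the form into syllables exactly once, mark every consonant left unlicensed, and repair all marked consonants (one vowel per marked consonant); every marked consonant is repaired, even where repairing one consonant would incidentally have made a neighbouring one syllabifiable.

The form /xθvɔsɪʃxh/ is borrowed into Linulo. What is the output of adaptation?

Substitution: /x/ → /w/, /θ/ → /ʒ/, giving /wʒvɔsɪʃwh/.
Syllabifying with onset maximization leaves /w/, /ʒ/, /w/, /h/ stranded (at most one coda consonant is licensed; onsets are limited to one consonant).
Each unlicensed consonant becomes the onset of a new syllable: /w/ → /wɔ/, /ʒ/ → /ʒɔ/, /w/ → /wɪ/, /h/ → /hɪ/.

wɔʒɔvɔsɪʃwɪhɪ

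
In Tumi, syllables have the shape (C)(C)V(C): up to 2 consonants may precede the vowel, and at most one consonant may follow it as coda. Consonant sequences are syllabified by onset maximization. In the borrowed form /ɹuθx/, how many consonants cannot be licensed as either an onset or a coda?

1

Under (C)(C)V(C), the unsyllabifiable consonants are /x/ (at most one coda consonant is licensed; onsets may contain at most 2 consonants).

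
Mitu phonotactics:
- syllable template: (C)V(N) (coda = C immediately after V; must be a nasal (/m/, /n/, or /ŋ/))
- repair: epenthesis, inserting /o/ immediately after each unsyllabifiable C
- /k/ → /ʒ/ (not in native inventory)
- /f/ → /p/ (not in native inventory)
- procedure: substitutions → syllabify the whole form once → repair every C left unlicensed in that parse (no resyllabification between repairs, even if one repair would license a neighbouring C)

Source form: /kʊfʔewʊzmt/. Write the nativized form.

ʒʊpoʔewʊzomoto

Substitution: /k/ → /ʒ/, /f/ → /p/, giving /ʒʊpʔewʊzmt/.
The consonants /p/, /z/, /m/, /t/ cannot be parsed into a legal (C)V(N) syllable (only a nasal (/m/, /n/, or /ŋ/) is licensed in coda position; onsets are limited to one consonant).
Inserting the epenthetic vowel yields /p/ → /po/, /z/ → /zo/, /m/ → /mo/, /t/ → /to/.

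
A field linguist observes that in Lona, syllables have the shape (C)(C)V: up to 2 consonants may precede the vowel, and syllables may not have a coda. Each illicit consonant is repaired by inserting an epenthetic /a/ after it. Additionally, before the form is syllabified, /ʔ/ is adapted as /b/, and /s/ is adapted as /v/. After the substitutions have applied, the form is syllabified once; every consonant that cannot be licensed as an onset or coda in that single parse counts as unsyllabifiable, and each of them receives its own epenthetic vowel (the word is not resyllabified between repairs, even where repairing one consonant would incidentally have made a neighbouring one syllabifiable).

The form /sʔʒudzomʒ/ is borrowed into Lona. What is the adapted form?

vabʒudzomaʒa

Substitution: /s/ → /v/, /ʔ/ → /b/, giving /vbʒudzomʒ/.
Syllabifying with onset maximization leaves /v/, /m/, /ʒ/ stranded (no codas are permitted; onsets may contain at most 2 consonants).
Inserting the epenthetic vowel yields /v/ → /va/, /m/ → /ma/, /ʒ/ → /ʒa/.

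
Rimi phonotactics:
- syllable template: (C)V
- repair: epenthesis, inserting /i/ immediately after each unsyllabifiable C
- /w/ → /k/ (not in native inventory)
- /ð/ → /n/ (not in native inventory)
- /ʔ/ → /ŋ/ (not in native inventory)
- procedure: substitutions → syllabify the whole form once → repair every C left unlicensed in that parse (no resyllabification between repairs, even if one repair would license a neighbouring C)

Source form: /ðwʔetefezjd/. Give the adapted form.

nikiŋetefezijidi

Substitution: /ð/ → /n/, /w/ → /k/, /ʔ/ → /ŋ/, giving /nkŋetefezjd/.
The consonants /n/, /k/, /z/, /j/, /d/ cannot be parsed into a legal (C)V syllable (no codas are permitted; onsets are limited to one consonant).
Each unlicensed consonant becomes the onset of a new syllable: /n/ → /ni/, /k/ → /ki/, /z/ → /zi/, /j/ → /ji/, /d/ → /di/.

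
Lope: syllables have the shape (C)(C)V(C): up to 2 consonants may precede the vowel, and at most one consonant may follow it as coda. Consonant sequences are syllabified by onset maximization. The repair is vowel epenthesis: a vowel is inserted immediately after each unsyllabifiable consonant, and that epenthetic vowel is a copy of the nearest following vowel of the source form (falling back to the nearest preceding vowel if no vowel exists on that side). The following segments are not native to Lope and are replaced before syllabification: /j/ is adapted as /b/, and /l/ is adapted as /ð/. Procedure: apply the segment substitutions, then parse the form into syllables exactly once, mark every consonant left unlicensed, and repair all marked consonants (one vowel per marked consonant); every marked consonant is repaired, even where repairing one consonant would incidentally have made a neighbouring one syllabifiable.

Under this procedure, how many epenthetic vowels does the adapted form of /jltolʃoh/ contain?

After substitution the input is /bðtoðʃoh/.
The unsyllabifiable consonants are /b/; each receives one epenthetic vowel.

1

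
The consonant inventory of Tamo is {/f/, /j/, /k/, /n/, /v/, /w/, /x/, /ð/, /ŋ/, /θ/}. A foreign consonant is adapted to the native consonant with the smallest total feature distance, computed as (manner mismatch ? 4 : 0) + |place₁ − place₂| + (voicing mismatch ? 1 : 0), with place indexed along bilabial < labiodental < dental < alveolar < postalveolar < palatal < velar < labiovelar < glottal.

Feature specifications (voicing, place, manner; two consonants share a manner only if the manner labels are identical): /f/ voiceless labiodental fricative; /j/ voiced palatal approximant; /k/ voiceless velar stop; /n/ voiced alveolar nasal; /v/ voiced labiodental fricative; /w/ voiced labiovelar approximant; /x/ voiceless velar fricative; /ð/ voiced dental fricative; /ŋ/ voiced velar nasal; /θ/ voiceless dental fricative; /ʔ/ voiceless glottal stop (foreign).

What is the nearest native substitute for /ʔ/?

/k/ is closest: same manner (stop), place distance 2 (glottal→velar), same voicing; total 2. Next closest is /w/ at distance 6.

k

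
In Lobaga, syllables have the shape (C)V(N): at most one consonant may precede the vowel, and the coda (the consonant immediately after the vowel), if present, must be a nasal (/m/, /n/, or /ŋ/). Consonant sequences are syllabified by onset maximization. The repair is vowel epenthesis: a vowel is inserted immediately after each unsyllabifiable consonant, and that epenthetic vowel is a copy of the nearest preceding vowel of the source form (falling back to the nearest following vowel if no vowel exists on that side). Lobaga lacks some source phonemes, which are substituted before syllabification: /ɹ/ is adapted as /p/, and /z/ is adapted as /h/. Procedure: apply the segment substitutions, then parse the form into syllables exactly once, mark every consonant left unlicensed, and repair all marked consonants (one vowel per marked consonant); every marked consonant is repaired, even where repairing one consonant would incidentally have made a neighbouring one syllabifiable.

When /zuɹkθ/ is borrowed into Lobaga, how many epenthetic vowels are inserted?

3

After substitution the input is /hupkθ/.
The unsyllabifiable consonants are /p/, /k/, /θ/; each receives one epenthetic vowel.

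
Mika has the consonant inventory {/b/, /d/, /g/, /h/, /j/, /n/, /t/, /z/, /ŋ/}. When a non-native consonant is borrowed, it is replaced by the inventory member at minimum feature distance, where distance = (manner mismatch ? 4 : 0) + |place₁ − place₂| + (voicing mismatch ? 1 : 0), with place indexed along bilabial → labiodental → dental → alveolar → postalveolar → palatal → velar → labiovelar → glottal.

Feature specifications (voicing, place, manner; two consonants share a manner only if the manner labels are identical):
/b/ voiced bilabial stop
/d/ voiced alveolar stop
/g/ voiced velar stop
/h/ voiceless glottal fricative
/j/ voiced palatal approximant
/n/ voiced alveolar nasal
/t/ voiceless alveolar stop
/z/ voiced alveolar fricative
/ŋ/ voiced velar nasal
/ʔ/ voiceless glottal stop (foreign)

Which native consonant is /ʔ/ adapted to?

g

/g/ is closest: same manner (stop), place distance 2 (glottal→velar), voicing differs (+1); total 3. Next closest is /h/ at distance 4.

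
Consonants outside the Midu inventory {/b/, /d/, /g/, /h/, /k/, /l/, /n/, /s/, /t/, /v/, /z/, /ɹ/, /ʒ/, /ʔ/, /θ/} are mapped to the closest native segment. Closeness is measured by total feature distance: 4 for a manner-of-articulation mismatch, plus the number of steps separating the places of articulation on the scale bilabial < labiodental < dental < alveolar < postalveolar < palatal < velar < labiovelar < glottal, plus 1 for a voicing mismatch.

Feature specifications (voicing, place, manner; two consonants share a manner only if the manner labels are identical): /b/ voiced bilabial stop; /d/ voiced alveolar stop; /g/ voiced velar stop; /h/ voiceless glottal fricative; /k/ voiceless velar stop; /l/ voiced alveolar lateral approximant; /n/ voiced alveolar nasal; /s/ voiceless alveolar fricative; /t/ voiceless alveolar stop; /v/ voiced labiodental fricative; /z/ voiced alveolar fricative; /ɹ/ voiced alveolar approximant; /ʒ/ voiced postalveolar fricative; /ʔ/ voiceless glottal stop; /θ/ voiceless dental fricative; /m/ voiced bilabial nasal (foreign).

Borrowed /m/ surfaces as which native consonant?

/n/ is closest: same manner (nasal), place distance 3 (bilabial→alveolar), same voicing; total 3. Next closest is /b/ at distance 4.

n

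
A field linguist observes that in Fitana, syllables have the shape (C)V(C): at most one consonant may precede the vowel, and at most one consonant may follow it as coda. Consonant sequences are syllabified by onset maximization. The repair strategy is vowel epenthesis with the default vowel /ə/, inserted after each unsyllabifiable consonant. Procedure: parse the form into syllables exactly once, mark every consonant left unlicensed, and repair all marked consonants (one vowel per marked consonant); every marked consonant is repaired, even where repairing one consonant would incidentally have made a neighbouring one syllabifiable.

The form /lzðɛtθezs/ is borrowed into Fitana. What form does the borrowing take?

Under (C)V(C), the unsyllabifiable consonants are /l/, /z/, /s/ (at most one coda consonant is licensed; onsets are limited to one consonant).
Each unlicensed consonant becomes the onset of a new syllable: /l/ → /lə/, /z/ → /zə/, /s/ → /sə/.

ləzəðɛtθezsə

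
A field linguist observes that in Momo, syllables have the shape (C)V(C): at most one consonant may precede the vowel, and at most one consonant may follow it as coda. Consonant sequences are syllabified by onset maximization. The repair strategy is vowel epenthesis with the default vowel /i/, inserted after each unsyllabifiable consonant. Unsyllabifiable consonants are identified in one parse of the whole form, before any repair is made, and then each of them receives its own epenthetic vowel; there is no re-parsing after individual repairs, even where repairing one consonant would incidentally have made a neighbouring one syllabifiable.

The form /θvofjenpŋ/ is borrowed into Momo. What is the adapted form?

θivofjenpiŋi

Syllabifying with onset maximization leaves /θ/, /p/, /ŋ/ stranded (at most one coda consonant is licensed; onsets are limited to one consonant).
Inserting the epenthetic vowel yields /θ/ → /θi/, /p/ → /pi/, /ŋ/ → /ŋi/.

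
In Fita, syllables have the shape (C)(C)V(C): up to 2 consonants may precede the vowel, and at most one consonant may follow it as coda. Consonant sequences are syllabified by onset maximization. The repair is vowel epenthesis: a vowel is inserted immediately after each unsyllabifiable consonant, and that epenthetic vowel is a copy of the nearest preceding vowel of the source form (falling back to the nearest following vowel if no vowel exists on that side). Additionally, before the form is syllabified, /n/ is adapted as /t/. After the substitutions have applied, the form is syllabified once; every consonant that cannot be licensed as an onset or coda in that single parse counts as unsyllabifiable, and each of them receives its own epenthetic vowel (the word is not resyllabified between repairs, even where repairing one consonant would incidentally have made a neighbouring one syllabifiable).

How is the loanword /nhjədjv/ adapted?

təhjədjəvə

Substitution: /n/ → /t/, giving /thjədjv/.
Under (C)(C)V(C), the unsyllabifiable consonants are /t/, /j/, /v/ (at most one coda consonant is licensed; onsets may contain at most 2 consonants).
Inserting the epenthetic vowel yields /t/ → /tə/, /j/ → /jə/, /v/ → /və/.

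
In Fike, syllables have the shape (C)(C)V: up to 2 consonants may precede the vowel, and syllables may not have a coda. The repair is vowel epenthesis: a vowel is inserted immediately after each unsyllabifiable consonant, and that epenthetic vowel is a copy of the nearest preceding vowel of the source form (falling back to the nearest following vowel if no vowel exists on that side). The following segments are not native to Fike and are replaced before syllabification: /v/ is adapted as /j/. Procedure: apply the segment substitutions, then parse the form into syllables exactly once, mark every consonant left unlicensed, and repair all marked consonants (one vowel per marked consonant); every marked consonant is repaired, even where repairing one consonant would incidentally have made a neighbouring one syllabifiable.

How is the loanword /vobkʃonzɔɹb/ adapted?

jobokʃonzɔɹɔbɔ

Substitution: /v/ → /j/, giving /jobkʃonzɔɹb/.
The consonants /b/, /ɹ/, /b/ cannot be parsed into a legal (C)(C)V syllable (no codas are permitted; onsets may contain at most 2 consonants).
Inserting the epenthetic vowel yields /b/ → /bo/, /ɹ/ → /ɹɔ/, /b/ → /bɔ/.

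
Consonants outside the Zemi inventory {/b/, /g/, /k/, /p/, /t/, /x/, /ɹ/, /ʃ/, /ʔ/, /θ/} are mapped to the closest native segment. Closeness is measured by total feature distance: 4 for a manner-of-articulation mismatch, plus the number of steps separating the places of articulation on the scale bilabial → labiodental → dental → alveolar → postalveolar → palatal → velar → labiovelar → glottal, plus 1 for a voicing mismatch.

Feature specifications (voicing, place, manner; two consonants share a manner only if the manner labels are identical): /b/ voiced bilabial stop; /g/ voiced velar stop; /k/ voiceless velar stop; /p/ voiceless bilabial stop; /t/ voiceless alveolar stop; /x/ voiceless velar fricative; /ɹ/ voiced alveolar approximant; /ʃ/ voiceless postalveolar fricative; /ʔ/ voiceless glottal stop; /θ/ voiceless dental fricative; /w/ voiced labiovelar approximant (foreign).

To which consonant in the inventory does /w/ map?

ɹ

/ɹ/ is closest: same manner (approximant), place distance 4 (labiovelar→alveolar), same voicing; total 4. Next closest is /g/ at distance 5.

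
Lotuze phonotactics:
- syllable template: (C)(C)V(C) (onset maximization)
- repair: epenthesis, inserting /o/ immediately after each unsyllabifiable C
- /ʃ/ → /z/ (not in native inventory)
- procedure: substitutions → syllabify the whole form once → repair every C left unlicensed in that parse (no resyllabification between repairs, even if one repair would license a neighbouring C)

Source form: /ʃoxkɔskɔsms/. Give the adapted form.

zoxkɔskɔsmoso

Substitution: /ʃ/ → /z/, giving /zoxkɔskɔsms/.
The consonants /m/, /s/ cannot be parsed into a legal (C)(C)V(C) syllable (at most one coda consonant is licensed; onsets may contain at most 2 consonants).
Each unlicensed consonant becomes the onset of a new syllable: /m/ → /mo/, /s/ → /so/.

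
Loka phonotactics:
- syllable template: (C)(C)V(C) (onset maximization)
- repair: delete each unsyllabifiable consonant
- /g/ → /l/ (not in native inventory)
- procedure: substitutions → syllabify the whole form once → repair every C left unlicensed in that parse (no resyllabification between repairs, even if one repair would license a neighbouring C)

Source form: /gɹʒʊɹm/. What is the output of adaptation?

ɹʒʊɹ

Substitution: /g/ → /l/, giving /lɹʒʊɹm/.
The consonants /l/, /m/ cannot be parsed into a legal (C)(C)V(C) syllable (at most one coda consonant is licensed; onsets may contain at most 2 consonants).
Deletion applies to /l/, /m/.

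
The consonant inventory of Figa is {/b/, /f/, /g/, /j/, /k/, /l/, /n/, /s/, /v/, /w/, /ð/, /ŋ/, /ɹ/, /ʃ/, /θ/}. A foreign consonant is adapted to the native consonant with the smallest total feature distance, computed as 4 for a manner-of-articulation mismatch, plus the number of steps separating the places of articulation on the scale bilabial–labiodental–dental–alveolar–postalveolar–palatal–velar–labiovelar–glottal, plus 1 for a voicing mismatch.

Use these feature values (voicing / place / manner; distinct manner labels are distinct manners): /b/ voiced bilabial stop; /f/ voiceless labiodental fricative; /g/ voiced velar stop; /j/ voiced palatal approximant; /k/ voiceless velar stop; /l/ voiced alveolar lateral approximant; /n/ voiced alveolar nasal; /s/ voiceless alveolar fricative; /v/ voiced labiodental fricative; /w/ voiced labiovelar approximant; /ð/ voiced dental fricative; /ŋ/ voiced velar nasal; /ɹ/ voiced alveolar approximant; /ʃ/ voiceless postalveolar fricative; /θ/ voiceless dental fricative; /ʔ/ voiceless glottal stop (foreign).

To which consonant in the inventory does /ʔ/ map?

/k/ is closest: same manner (stop), place distance 2 (glottal→velar), same voicing; total 2. Next closest is /g/ at distance 3.

k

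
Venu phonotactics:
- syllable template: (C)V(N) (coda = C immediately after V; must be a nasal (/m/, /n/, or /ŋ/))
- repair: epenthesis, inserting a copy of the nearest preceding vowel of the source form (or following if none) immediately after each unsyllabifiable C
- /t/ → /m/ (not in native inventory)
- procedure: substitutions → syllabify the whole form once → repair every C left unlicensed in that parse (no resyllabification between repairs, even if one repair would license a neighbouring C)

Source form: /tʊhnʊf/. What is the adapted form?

mʊhʊnʊfʊ

Substitution: /t/ → /m/, giving /mʊhnʊf/.
Under (C)V(N), the unsyllabifiable consonants are /h/, /f/ (only a nasal (/m/, /n/, or /ŋ/) is licensed in coda position; onsets are limited to one consonant).
Inserting the epenthetic vowel yields /h/ → /hʊ/, /f/ → /fʊ/.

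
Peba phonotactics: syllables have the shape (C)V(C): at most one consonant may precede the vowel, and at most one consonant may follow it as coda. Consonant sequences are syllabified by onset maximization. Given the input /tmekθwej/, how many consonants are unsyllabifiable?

Syllabifying with onset maximization leaves /t/, /θ/ stranded (at most one coda consonant is licensed; onsets are limited to one consonant).

2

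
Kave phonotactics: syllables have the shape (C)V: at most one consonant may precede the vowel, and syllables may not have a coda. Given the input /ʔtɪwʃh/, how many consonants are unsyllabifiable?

4

Syllabifying with onset maximization leaves /ʔ/, /w/, /ʃ/, /h/ stranded (no codas are permitted; onsets are limited to one consonant).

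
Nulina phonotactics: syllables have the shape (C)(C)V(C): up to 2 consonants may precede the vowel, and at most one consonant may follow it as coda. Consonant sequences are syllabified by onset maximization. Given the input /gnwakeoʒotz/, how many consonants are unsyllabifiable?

2

Under (C)(C)V(C), the unsyllabifiable consonants are /g/, /z/ (at most one coda consonant is licensed; onsets may contain at most 2 consonants).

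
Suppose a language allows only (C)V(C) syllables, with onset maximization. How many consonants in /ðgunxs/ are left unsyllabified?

The consonants /ð/, /x/, /s/ cannot be parsed into a legal (C)V(C) syllable (at most one coda consonant is licensed; onsets are limited to one consonant).

3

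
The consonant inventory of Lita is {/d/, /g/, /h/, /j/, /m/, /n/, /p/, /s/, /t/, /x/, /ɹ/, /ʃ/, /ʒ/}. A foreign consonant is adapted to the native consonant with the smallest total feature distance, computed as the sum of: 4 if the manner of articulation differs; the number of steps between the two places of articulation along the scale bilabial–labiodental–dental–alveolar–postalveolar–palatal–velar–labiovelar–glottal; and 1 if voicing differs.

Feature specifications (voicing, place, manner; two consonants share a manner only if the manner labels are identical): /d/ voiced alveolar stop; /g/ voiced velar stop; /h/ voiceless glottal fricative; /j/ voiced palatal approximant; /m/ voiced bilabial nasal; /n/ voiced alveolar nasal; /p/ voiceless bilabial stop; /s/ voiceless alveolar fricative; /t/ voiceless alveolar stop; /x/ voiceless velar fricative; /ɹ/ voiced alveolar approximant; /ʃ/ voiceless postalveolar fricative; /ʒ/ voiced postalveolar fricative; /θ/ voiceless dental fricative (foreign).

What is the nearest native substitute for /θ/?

s

/s/ is closest: same manner (fricative), place distance 1 (dental→alveolar), same voicing; total 1. Next closest is /ʃ/ at distance 2.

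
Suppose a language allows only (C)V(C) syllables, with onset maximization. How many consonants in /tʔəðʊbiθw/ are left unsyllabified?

Syllabifying with onset maximization leaves /t/, /w/ stranded (at most one coda consonant is licensed; onsets are limited to one consonant).

2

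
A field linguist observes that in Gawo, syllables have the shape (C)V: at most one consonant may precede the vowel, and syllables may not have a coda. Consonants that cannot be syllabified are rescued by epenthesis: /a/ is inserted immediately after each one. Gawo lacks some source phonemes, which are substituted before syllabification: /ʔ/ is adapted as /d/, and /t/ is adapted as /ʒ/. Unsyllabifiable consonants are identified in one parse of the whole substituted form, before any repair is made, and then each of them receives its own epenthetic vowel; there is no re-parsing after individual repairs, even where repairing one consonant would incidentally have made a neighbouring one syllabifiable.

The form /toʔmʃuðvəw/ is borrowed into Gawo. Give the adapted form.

Substitution: /t/ → /ʒ/, /ʔ/ → /d/, giving /ʒodmʃuðvəw/.
Under (C)V, the unsyllabifiable consonants are /d/, /m/, /ð/, /w/ (no codas are permitted; onsets are limited to one consonant).
Epenthesis after each stranded consonant: /d/ → /da/, /m/ → /ma/, /ð/ → /ða/, /w/ → /wa/.

ʒodamaʃuðavəwa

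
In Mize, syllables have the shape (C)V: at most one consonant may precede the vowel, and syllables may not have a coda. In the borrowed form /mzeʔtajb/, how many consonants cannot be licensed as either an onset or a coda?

Under (C)V, the unsyllabifiable consonants are /m/, /ʔ/, /j/, /b/ (no codas are permitted; onsets are limited to one consonant).

4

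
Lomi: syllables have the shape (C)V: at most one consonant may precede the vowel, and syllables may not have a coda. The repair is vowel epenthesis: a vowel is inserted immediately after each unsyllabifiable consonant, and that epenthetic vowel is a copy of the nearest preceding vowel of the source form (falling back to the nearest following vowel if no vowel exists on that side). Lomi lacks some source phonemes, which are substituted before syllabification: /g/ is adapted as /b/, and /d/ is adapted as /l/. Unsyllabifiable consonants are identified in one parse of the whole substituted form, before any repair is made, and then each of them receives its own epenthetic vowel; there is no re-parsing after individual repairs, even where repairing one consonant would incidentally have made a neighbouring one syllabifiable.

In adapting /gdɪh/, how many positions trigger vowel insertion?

2

After substitution the input is /blɪh/.
The unsyllabifiable consonants are /b/, /h/; each receives one epenthetic vowel.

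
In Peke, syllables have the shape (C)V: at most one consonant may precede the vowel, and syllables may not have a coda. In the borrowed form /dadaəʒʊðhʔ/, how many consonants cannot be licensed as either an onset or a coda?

3

Syllabifying with onset maximization leaves /ð/, /h/, /ʔ/ stranded (no codas are permitted; onsets are limited to one consonant).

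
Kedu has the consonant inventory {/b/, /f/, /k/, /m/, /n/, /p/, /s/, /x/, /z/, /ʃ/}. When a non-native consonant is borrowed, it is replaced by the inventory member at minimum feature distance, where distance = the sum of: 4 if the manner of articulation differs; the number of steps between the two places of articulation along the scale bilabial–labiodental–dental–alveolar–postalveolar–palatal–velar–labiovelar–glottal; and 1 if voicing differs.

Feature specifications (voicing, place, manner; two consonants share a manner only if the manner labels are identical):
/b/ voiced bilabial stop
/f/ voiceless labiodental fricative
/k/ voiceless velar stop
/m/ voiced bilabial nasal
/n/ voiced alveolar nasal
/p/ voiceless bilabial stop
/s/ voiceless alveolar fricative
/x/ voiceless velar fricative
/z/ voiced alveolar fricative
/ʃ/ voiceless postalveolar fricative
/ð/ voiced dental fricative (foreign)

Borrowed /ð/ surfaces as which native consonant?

/z/ is closest: same manner (fricative), place distance 1 (dental→alveolar), same voicing; total 1. Next closest is /f/ at distance 2.

z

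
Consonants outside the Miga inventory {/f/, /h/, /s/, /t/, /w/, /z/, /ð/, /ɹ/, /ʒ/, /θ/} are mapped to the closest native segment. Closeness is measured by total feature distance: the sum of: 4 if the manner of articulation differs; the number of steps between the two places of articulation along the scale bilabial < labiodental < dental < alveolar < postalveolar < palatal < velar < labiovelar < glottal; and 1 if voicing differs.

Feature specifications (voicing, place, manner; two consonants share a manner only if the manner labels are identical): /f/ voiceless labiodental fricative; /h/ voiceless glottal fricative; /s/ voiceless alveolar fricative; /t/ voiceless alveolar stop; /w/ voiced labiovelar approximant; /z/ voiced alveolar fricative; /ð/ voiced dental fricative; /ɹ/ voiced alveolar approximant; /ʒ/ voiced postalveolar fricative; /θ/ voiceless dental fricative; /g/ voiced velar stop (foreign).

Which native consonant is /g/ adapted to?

/t/ is closest: same manner (stop), place distance 3 (velar→alveolar), voicing differs (+1); total 4. Next closest is /w/ at distance 5.

t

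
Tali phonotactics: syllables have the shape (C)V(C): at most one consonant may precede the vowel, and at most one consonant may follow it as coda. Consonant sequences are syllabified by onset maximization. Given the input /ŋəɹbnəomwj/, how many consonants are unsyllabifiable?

3

Under (C)V(C), the unsyllabifiable consonants are /b/, /w/, /j/ (at most one coda consonant is licensed; onsets are limited to one consonant).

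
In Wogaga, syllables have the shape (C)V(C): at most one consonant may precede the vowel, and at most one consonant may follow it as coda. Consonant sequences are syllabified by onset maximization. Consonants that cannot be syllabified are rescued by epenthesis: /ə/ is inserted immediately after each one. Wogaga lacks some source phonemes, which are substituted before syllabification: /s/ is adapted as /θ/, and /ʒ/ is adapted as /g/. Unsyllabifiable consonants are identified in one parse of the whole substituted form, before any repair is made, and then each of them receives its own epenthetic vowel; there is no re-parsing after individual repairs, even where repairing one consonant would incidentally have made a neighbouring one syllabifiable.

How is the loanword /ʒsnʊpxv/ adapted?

Substitution: /ʒ/ → /g/, /s/ → /θ/, giving /gθnʊpxv/.
Under (C)V(C), the unsyllabifiable consonants are /g/, /θ/, /x/, /v/ (at most one coda consonant is licensed; onsets are limited to one consonant).
Inserting the epenthetic vowel yields /g/ → /gə/, /θ/ → /θə/, /x/ → /xə/, /v/ → /və/.

gəθənʊpxəvə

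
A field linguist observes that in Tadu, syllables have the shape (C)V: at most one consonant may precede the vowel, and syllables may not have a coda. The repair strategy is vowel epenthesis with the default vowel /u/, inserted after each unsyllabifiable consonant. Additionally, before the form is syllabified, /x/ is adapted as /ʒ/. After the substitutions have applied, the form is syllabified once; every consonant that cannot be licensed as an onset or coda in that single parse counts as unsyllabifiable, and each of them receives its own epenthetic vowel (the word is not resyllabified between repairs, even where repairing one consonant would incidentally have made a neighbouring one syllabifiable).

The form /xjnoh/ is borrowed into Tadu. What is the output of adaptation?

ʒujunohu

Substitution: /x/ → /ʒ/, giving /ʒjnoh/.
Under (C)V, the unsyllabifiable consonants are /ʒ/, /j/, /h/ (no codas are permitted; onsets are limited to one consonant).
Inserting the epenthetic vowel yields /ʒ/ → /ʒu/, /j/ → /ju/, /h/ → /hu/.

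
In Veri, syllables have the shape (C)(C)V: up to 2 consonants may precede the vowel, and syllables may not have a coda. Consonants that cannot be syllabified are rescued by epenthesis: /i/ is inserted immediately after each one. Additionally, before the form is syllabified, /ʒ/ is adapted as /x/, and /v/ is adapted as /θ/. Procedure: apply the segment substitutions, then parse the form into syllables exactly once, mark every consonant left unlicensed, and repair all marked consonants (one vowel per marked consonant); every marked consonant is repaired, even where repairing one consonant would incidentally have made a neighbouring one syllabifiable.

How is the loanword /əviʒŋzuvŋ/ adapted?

Substitution: /v/ → /θ/, /ʒ/ → /x/, giving /əθixŋzuθŋ/.
The consonants /x/, /θ/, /ŋ/ cannot be parsed into a legal (C)(C)V syllable (no codas are permitted; onsets may contain at most 2 consonants).
Epenthesis after each stranded consonant: /x/ → /xi/, /θ/ → /θi/, /ŋ/ → /ŋi/.

əθixiŋzuθiŋi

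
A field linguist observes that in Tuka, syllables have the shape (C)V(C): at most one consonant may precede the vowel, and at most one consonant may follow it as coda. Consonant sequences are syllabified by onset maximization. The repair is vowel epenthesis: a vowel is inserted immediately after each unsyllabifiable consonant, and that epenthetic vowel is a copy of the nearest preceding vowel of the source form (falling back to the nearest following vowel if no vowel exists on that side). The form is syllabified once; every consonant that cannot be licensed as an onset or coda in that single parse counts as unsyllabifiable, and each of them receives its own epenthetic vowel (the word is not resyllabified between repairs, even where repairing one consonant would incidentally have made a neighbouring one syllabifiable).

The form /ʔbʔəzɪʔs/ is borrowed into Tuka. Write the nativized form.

ʔəbəʔəzɪʔsɪ

Under (C)V(C), the unsyllabifiable consonants are /ʔ/, /b/, /s/ (at most one coda consonant is licensed; onsets are limited to one consonant).
Inserting the epenthetic vowel yields /ʔ/ → /ʔə/, /b/ → /bə/, /s/ → /sɪ/.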